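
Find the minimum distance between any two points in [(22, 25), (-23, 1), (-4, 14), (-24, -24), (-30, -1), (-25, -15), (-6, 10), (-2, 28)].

Computing all pairwise distances among 8 points:

d((22, 25), (-23, 1)) = 51.0
d((22, 25), (-4, 14)) = 28.2312
d((22, 25), (-24, -24)) = 67.2086
d((22, 25), (-30, -1)) = 58.1378
d((22, 25), (-25, -15)) = 61.7171
d((22, 25), (-6, 10)) = 31.7648
d((22, 25), (-2, 28)) = 24.1868
d((-23, 1), (-4, 14)) = 23.0217
d((-23, 1), (-24, -24)) = 25.02
d((-23, 1), (-30, -1)) = 7.2801
d((-23, 1), (-25, -15)) = 16.1245
d((-23, 1), (-6, 10)) = 19.2354
d((-23, 1), (-2, 28)) = 34.2053
d((-4, 14), (-24, -24)) = 42.9418
d((-4, 14), (-30, -1)) = 30.0167
d((-4, 14), (-25, -15)) = 35.805
d((-4, 14), (-6, 10)) = 4.4721 <-- minimum
d((-4, 14), (-2, 28)) = 14.1421
d((-24, -24), (-30, -1)) = 23.7697
d((-24, -24), (-25, -15)) = 9.0554
d((-24, -24), (-6, 10)) = 38.4708
d((-24, -24), (-2, 28)) = 56.4624
d((-30, -1), (-25, -15)) = 14.8661
d((-30, -1), (-6, 10)) = 26.4008
d((-30, -1), (-2, 28)) = 40.3113
d((-25, -15), (-6, 10)) = 31.4006
d((-25, -15), (-2, 28)) = 48.7647
d((-6, 10), (-2, 28)) = 18.4391

Closest pair: (-4, 14) and (-6, 10) with distance 4.4721

The closest pair is (-4, 14) and (-6, 10) with Euclidean distance 4.4721. For 8 points, brute-force pairwise comparison is shown above. For large n, the divide-and-conquer algorithm (sort by x, recurse on halves, check the dividing strip) achieves O(n log n).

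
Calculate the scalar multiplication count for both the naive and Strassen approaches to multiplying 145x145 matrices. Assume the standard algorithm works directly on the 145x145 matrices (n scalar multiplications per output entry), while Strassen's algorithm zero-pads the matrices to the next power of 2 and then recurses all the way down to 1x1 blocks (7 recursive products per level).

Matrix multiplication for 145x145 matrices:

Strassen's algorithm requires power-of-2 dimensions. Pad 145x145 to 256x256 (next power of 2).

Standard algorithm: 145^3 = 3048625 multiplications
Strassen's algorithm: 7^(log2(256)) = 7^8 = 5764801 multiplications
Difference: 3048625 - 5764801 = -2716176 (Strassen uses MORE here due to padding overhead — for small or just-over-power-of-2 n, padding can outweigh the per-level savings)

Standard: 3048625 multiplications (145^3). Strassen: 5764801 multiplications (7^8, after padding to 256x256). Strassen reduces 8 recursive multiplications to 7 at each level.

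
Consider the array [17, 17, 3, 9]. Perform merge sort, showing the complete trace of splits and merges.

Merge sort trace:

Split: [17, 17, 3, 9] -> [17, 17] and [3, 9]
  Split: [17, 17] -> [17] and [17]
  Merge: [17] + [17] -> [17, 17]
  Split: [3, 9] -> [3] and [9]
  Merge: [3] + [9] -> [3, 9]
Merge: [17, 17] + [3, 9] -> [3, 9, 17, 17]

Final sorted array: [3, 9, 17, 17]

The merge sort proceeds by recursively splitting the array and merging sorted halves.
After all merges, the sorted array is [3, 9, 17, 17].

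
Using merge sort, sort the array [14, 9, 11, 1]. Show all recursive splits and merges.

Merge sort trace:

Split: [14, 9, 11, 1] -> [14, 9] and [11, 1]
  Split: [14, 9] -> [14] and [9]
  Merge: [14] + [9] -> [9, 14]
  Split: [11, 1] -> [11] and [1]
  Merge: [11] + [1] -> [1, 11]
Merge: [9, 14] + [1, 11] -> [1, 9, 11, 14]

Final sorted array: [1, 9, 11, 14]

The merge sort proceeds by recursively splitting the array and merging sorted halves.
After all merges, the sorted array is [1, 9, 11, 14].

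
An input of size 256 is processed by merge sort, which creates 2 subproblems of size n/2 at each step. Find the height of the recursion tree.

For divide and conquer with division factor 2:

Problem sizes at each level:
Level 0: 256
Level 1: 128
Level 2: 64
Level 3: 32
Level 4: 16
Level 5: 8
Level 6: 4
Level 7: 2
Level 8: 1

The root is level 0 and the size-1 base case is level 8 (the tree spans levels 0 through 8, i.e. 9 levels counting the root), so the depth is the number of divisions: log_2(256) = 8

The recursion tree depth is log_2(256) = 8. At each level, the problem size is divided by 2, so it takes 8 divisions to reduce to a base case of size 1. The algorithm makes 2 recursive calls at each level.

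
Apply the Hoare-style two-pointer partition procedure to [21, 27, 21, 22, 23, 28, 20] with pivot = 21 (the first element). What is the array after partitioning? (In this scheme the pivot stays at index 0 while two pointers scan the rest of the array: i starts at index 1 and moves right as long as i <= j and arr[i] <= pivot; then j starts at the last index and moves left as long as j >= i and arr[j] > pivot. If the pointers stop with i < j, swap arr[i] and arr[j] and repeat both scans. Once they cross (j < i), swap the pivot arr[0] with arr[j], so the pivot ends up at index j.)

Hoare-style two-pointer partition with pivot = 21:

Initial array: [21, 27, 21, 22, 23, 28, 20]

Pointers start at i = 1, j = 6.
i stops at index 1 (arr[1]=27 > 21), j stops at index 6 (arr[6]=20 <= 21): swap arr[1] and arr[6], array becomes [21, 20, 21, 22, 23, 28, 27]
i ends at 3, j ends at 2: the pointers have crossed (j < i), so scanning stops.

Swap pivot arr[0] with arr[2] to place pivot at position 2: [21, 20, 21, 22, 23, 28, 27]
Pivot position: 2

After partitioning with pivot 21, the array becomes [21, 20, 21, 22, 23, 28, 27]. The pivot is placed at index 2. All elements to the left of the pivot are <= 21, and all elements to the right are > 21.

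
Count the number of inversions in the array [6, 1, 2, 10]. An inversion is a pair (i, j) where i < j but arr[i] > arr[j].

Finding inversions in [6, 1, 2, 10]:

(0, 1): arr[0]=6 > arr[1]=1
(0, 2): arr[0]=6 > arr[2]=2

Total inversions: 2

The array has 2 inversion(s): (0,1), (0,2). Each pair (i,j) satisfies i < j and arr[i] > arr[j].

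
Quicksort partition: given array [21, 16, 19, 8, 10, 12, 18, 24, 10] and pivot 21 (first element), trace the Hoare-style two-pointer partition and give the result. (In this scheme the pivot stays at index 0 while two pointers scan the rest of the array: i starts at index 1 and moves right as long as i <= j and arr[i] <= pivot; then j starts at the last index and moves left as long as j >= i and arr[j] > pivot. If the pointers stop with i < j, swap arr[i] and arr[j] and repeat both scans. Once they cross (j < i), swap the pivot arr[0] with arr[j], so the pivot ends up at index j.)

Hoare-style two-pointer partition with pivot = 21:

Initial array: [21, 16, 19, 8, 10, 12, 18, 24, 10]

Pointers start at i = 1, j = 8.
i stops at index 7 (arr[7]=24 > 21), j stops at index 8 (arr[8]=10 <= 21): swap arr[7] and arr[8], array becomes [21, 16, 19, 8, 10, 12, 18, 10, 24]
i ends at 8, j ends at 7: the pointers have crossed (j < i), so scanning stops.

Swap pivot arr[0] with arr[7] to place pivot at position 7: [10, 16, 19, 8, 10, 12, 18, 21, 24]
Pivot position: 7

After partitioning with pivot 21, the array becomes [10, 16, 19, 8, 10, 12, 18, 21, 24]. The pivot is placed at index 7. All elements to the left of the pivot are <= 21, and all elements to the right are > 21.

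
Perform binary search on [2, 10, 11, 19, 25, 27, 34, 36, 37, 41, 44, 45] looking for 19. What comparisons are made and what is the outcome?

Binary search for 19 in [2, 10, 11, 19, 25, 27, 34, 36, 37, 41, 44, 45]:

lo=0, hi=11, mid=5, arr[mid]=27 -> 27 > 19, search left half
lo=0, hi=4, mid=2, arr[mid]=11 -> 11 < 19, search right half
lo=3, hi=4, mid=3, arr[mid]=19 -> Found target at index 3!

Binary search finds 19 at index 3 after 3 comparisons. The search repeatedly halves the search space by comparing with the middle element.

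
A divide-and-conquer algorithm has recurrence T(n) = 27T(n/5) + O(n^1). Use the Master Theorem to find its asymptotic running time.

Master Theorem for T(n) = 27T(n/5) + O(n^1):

a = 27, b = 5, c = 1
log_b(a) = log_5(27) = 2.0478

Case 1: c = 1 < log_5(27) = 2.0478
T(n) = O(n^(log_5 27))

For T(n) = 27T(n/5) + O(n^1): log_5(27) = 2.0478. This is Case 1 of the Master Theorem (c < log_b(a), work dominated by leaves), giving O(n^(log_5 27)).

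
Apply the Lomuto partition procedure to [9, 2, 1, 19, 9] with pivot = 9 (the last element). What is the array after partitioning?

Lomuto partition with pivot = 9:

Initial array: [9, 2, 1, 19, 9]

arr[0]=9 <= 9: swap with position 0, array becomes [9, 2, 1, 19, 9]
arr[1]=2 <= 9: swap with position 1, array becomes [9, 2, 1, 19, 9]
arr[2]=1 <= 9: swap with position 2, array becomes [9, 2, 1, 19, 9]
arr[3]=19 > 9: no swap

Place pivot at position 3: [9, 2, 1, 9, 19]
Pivot position: 3

After partitioning with pivot 9, the array becomes [9, 2, 1, 9, 19]. The pivot is placed at index 3. All elements to the left of the pivot are <= 9, and all elements to the right are > 9.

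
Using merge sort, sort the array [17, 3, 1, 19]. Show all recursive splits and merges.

Merge sort trace:

Split: [17, 3, 1, 19] -> [17, 3] and [1, 19]
  Split: [17, 3] -> [17] and [3]
  Merge: [17] + [3] -> [3, 17]
  Split: [1, 19] -> [1] and [19]
  Merge: [1] + [19] -> [1, 19]
Merge: [3, 17] + [1, 19] -> [1, 3, 17, 19]

Final sorted array: [1, 3, 17, 19]

The merge sort proceeds by recursively splitting the array and merging sorted halves.
After all merges, the sorted array is [1, 3, 17, 19].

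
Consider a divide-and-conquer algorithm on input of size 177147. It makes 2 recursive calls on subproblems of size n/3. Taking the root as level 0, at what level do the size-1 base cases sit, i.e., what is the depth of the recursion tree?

For divide and conquer with division factor 3:

Problem sizes at each level:
Level 0: 177147
Level 1: 59049
Level 2: 19683
Level 3: 6561
Level 4: 2187
Level 5: 729
Level 6: 243
Level 7: 81
Level 8: 27
Level 9: 9
Level 10: 3
Level 11: 1

The root is level 0 and the size-1 base case is level 11 (the tree spans levels 0 through 11, i.e. 12 levels counting the root), so the depth is the number of divisions: log_3(177147) = 11

The recursion tree depth is log_3(177147) = 11. At each level, the problem size is divided by 3, so it takes 11 divisions to reduce to a base case of size 1. The algorithm makes 2 recursive calls at each level.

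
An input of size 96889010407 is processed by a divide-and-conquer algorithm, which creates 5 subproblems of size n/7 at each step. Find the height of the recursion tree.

For divide and conquer with division factor 7:

Problem sizes at each level:
Level 0: 96889010407
Level 1: 13841287201
Level 2: 1977326743
Level 3: 282475249
Level 4: 40353607
Level 5: 5764801
Level 6: 823543
Level 7: 117649
Level 8: 16807
Level 9: 2401
Level 10: 343
Level 11: 49
Level 12: 7
Level 13: 1

The root is level 0 and the size-1 base case is level 13 (the tree spans levels 0 through 13, i.e. 14 levels counting the root), so the depth is the number of divisions: log_7(96889010407) = 13

The recursion tree depth is log_7(96889010407) = 13. At each level, the problem size is divided by 7, so it takes 13 divisions to reduce to a base case of size 1. The algorithm makes 5 recursive calls at each level.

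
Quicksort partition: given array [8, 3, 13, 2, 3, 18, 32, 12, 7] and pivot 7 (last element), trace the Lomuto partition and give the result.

Lomuto partition with pivot = 7:

Initial array: [8, 3, 13, 2, 3, 18, 32, 12, 7]

arr[0]=8 > 7: no swap
arr[1]=3 <= 7: swap with position 0, array becomes [3, 8, 13, 2, 3, 18, 32, 12, 7]
arr[2]=13 > 7: no swap
arr[3]=2 <= 7: swap with position 1, array becomes [3, 2, 13, 8, 3, 18, 32, 12, 7]
arr[4]=3 <= 7: swap with position 2, array becomes [3, 2, 3, 8, 13, 18, 32, 12, 7]
arr[5]=18 > 7: no swap
arr[6]=32 > 7: no swap
arr[7]=12 > 7: no swap

Place pivot at position 3: [3, 2, 3, 7, 13, 18, 32, 12, 8]
Pivot position: 3

After partitioning with pivot 7, the array becomes [3, 2, 3, 7, 13, 18, 32, 12, 8]. The pivot is placed at index 3. All elements to the left of the pivot are <= 7, and all elements to the right are > 7.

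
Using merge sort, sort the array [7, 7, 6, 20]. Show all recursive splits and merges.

Merge sort trace:

Split: [7, 7, 6, 20] -> [7, 7] and [6, 20]
  Split: [7, 7] -> [7] and [7]
  Merge: [7] + [7] -> [7, 7]
  Split: [6, 20] -> [6] and [20]
  Merge: [6] + [20] -> [6, 20]
Merge: [7, 7] + [6, 20] -> [6, 7, 7, 20]

Final sorted array: [6, 7, 7, 20]

The merge sort proceeds by recursively splitting the array and merging sorted halves.
After all merges, the sorted array is [6, 7, 7, 20].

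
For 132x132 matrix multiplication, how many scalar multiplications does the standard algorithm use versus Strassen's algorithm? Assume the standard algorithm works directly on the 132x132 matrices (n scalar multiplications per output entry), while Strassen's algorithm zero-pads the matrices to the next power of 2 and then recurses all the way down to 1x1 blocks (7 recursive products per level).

Matrix multiplication for 132x132 matrices:

Strassen's algorithm requires power-of-2 dimensions. Pad 132x132 to 256x256 (next power of 2).

Standard algorithm: 132^3 = 2299968 multiplications
Strassen's algorithm: 7^(log2(256)) = 7^8 = 5764801 multiplications
Difference: 2299968 - 5764801 = -3464833 (Strassen uses MORE here due to padding overhead — for small or just-over-power-of-2 n, padding can outweigh the per-level savings)

Standard: 2299968 multiplications (132^3). Strassen: 5764801 multiplications (7^8, after padding to 256x256). Strassen reduces 8 recursive multiplications to 7 at each level.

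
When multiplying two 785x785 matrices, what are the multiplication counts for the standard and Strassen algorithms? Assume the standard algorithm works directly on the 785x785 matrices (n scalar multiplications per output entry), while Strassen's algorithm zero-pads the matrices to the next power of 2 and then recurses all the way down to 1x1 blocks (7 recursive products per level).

Matrix multiplication for 785x785 matrices:

Strassen's algorithm requires power-of-2 dimensions. Pad 785x785 to 1024x1024 (next power of 2).

Standard algorithm: 785^3 = 483736625 multiplications
Strassen's algorithm: 7^(log2(1024)) = 7^10 = 282475249 multiplications
Savings: 483736625 - 282475249 = 201261376 multiplications

Standard: 483736625 multiplications (785^3). Strassen: 282475249 multiplications (7^10, after padding to 1024x1024). Strassen reduces 8 recursive multiplications to 7 at each level.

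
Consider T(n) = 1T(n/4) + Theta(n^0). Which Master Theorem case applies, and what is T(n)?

Master Theorem for T(n) = 1T(n/4) + O(n^0):

a = 1, b = 4, c = 0
log_b(a) = log_4(1) = 0.0000

Case 2: c = 0 = log_4(1) = 0.0000
T(n) = O(n^0 log n) = O(log n)

For T(n) = 1T(n/4) + O(n^0): log_4(1) = 0.0000. This is Case 2 of the Master Theorem (c = log_b(a), equal work at all levels), giving O(log n).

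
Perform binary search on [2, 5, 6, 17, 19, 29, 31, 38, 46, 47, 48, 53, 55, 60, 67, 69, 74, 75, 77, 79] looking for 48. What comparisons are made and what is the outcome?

Binary search for 48 in [2, 5, 6, 17, 19, 29, 31, 38, 46, 47, 48, 53, 55, 60, 67, 69, 74, 75, 77, 79]:

lo=0, hi=19, mid=9, arr[mid]=47 -> 47 < 48, search right half
lo=10, hi=19, mid=14, arr[mid]=67 -> 67 > 48, search left half
lo=10, hi=13, mid=11, arr[mid]=53 -> 53 > 48, search left half
lo=10, hi=10, mid=10, arr[mid]=48 -> Found target at index 10!

Binary search finds 48 at index 10 after 4 comparisons. The search repeatedly halves the search space by comparing with the middle element.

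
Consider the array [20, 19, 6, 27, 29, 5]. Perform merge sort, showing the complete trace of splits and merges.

Merge sort trace:

Split: [20, 19, 6, 27, 29, 5] -> [20, 19, 6] and [27, 29, 5]
  Split: [20, 19, 6] -> [20] and [19, 6]
    Split: [19, 6] -> [19] and [6]
    Merge: [19] + [6] -> [6, 19]
  Merge: [20] + [6, 19] -> [6, 19, 20]
  Split: [27, 29, 5] -> [27] and [29, 5]
    Split: [29, 5] -> [29] and [5]
    Merge: [29] + [5] -> [5, 29]
  Merge: [27] + [5, 29] -> [5, 27, 29]
Merge: [6, 19, 20] + [5, 27, 29] -> [5, 6, 19, 20, 27, 29]

Final sorted array: [5, 6, 19, 20, 27, 29]

The merge sort proceeds by recursively splitting the array and merging sorted halves.
After all merges, the sorted array is [5, 6, 19, 20, 27, 29].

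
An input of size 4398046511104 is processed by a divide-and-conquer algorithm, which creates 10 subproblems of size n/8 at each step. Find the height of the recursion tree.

For divide and conquer with division factor 8:

Problem sizes at each level:
Level 0: 4398046511104
Level 1: 549755813888
Level 2: 68719476736
Level 3: 8589934592
Level 4: 1073741824
Level 5: 134217728
Level 6: 16777216
Level 7: 2097152
Level 8: 262144
Level 9: 32768
Level 10: 4096
Level 11: 512
Level 12: 64
Level 13: 8
Level 14: 1

The root is level 0 and the size-1 base case is level 14 (the tree spans levels 0 through 14, i.e. 15 levels counting the root), so the depth is the number of divisions: log_8(4398046511104) = 14

The recursion tree depth is log_8(4398046511104) = 14. At each level, the problem size is divided by 8, so it takes 14 divisions to reduce to a base case of size 1. The algorithm makes 10 recursive calls at each level.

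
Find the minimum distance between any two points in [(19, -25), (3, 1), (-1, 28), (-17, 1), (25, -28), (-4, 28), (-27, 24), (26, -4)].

Computing all pairwise distances among 8 points:

d((19, -25), (3, 1)) = 30.5287
d((19, -25), (-1, 28)) = 56.648
d((19, -25), (-17, 1)) = 44.4072
d((19, -25), (25, -28)) = 6.7082
d((19, -25), (-4, 28)) = 57.7754
d((19, -25), (-27, 24)) = 67.2086
d((19, -25), (26, -4)) = 22.1359
d((3, 1), (-1, 28)) = 27.2947
d((3, 1), (-17, 1)) = 20.0
d((3, 1), (25, -28)) = 36.4005
d((3, 1), (-4, 28)) = 27.8927
d((3, 1), (-27, 24)) = 37.8021
d((3, 1), (26, -4)) = 23.5372
d((-1, 28), (-17, 1)) = 31.3847
d((-1, 28), (25, -28)) = 61.7414
d((-1, 28), (-4, 28)) = 3.0 <-- minimum
d((-1, 28), (-27, 24)) = 26.3059
d((-1, 28), (26, -4)) = 41.8688
d((-17, 1), (25, -28)) = 51.0392
d((-17, 1), (-4, 28)) = 29.9666
d((-17, 1), (-27, 24)) = 25.0799
d((-17, 1), (26, -4)) = 43.2897
d((25, -28), (-4, 28)) = 63.0635
d((25, -28), (-27, 24)) = 73.5391
d((25, -28), (26, -4)) = 24.0208
d((-4, 28), (-27, 24)) = 23.3452
d((-4, 28), (26, -4)) = 43.8634
d((-27, 24), (26, -4)) = 59.9416

Closest pair: (-1, 28) and (-4, 28) with distance 3.0

The closest pair is (-1, 28) and (-4, 28) with Euclidean distance 3.0. For 8 points, brute-force pairwise comparison is shown above. For large n, the divide-and-conquer algorithm (sort by x, recurse on halves, check the dividing strip) achieves O(n log n).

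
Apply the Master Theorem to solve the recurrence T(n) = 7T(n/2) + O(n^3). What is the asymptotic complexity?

Master Theorem for T(n) = 7T(n/2) + O(n^3):

a = 7, b = 2, c = 3
log_b(a) = log_2(7) = 2.8074

Case 3: c = 3 > log_2(7) = 2.8074
T(n) = O(n^3) = O(n^3)

For T(n) = 7T(n/2) + O(n^3): log_2(7) = 2.8074. This is Case 3 of the Master Theorem (c > log_b(a), work dominated by root), giving O(n^3).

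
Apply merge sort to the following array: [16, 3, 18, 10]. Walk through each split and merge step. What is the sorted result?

Merge sort trace:

Split: [16, 3, 18, 10] -> [16, 3] and [18, 10]
  Split: [16, 3] -> [16] and [3]
  Merge: [16] + [3] -> [3, 16]
  Split: [18, 10] -> [18] and [10]
  Merge: [18] + [10] -> [10, 18]
Merge: [3, 16] + [10, 18] -> [3, 10, 16, 18]

Final sorted array: [3, 10, 16, 18]

The merge sort proceeds by recursively splitting the array and merging sorted halves.
After all merges, the sorted array is [3, 10, 16, 18].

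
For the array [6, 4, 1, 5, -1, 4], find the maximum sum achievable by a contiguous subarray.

Using Kadane's algorithm on [6, 4, 1, 5, -1, 4]:

Scanning through the array:
Position 1 (value 4): max_ending_here = 10, max_so_far = 10
Position 2 (value 1): max_ending_here = 11, max_so_far = 11
Position 3 (value 5): max_ending_here = 16, max_so_far = 16
Position 4 (value -1): max_ending_here = 15, max_so_far = 16
Position 5 (value 4): max_ending_here = 19, max_so_far = 19

Maximum subarray: [6, 4, 1, 5, -1, 4]
Maximum sum: 19

The maximum subarray is [6, 4, 1, 5, -1, 4] with sum 19. This subarray runs from index 0 to index 5.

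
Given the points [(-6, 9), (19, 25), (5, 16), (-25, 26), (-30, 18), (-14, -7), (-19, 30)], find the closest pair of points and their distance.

Computing all pairwise distances among 7 points:

d((-6, 9), (19, 25)) = 29.6816
d((-6, 9), (5, 16)) = 13.0384
d((-6, 9), (-25, 26)) = 25.4951
d((-6, 9), (-30, 18)) = 25.632
d((-6, 9), (-14, -7)) = 17.8885
d((-6, 9), (-19, 30)) = 24.6982
d((19, 25), (5, 16)) = 16.6433
d((19, 25), (-25, 26)) = 44.0114
d((19, 25), (-30, 18)) = 49.4975
d((19, 25), (-14, -7)) = 45.9674
d((19, 25), (-19, 30)) = 38.3275
d((5, 16), (-25, 26)) = 31.6228
d((5, 16), (-30, 18)) = 35.0571
d((5, 16), (-14, -7)) = 29.8329
d((5, 16), (-19, 30)) = 27.7849
d((-25, 26), (-30, 18)) = 9.434
d((-25, 26), (-14, -7)) = 34.7851
d((-25, 26), (-19, 30)) = 7.2111 <-- minimum
d((-30, 18), (-14, -7)) = 29.6816
d((-30, 18), (-19, 30)) = 16.2788
d((-14, -7), (-19, 30)) = 37.3363

Closest pair: (-25, 26) and (-19, 30) with distance 7.2111

The closest pair is (-25, 26) and (-19, 30) with Euclidean distance 7.2111. For 7 points, brute-force pairwise comparison is shown above. For large n, the divide-and-conquer algorithm (sort by x, recurse on halves, check the dividing strip) achieves O(n log n).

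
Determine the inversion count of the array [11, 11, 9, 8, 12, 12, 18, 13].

Finding inversions in [11, 11, 9, 8, 12, 12, 18, 13]:

(0, 2): arr[0]=11 > arr[2]=9
(0, 3): arr[0]=11 > arr[3]=8
(1, 2): arr[1]=11 > arr[2]=9
(1, 3): arr[1]=11 > arr[3]=8
(2, 3): arr[2]=9 > arr[3]=8
(6, 7): arr[6]=18 > arr[7]=13

Total inversions: 6

The array has 6 inversion(s): (0,2), (0,3), (1,2), (1,3), (2,3), (6,7). Each pair (i,j) satisfies i < j and arr[i] > arr[j].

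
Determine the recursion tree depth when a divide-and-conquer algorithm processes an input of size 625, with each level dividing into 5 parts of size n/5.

For divide and conquer with division factor 5:

Problem sizes at each level:
Level 0: 625
Level 1: 125
Level 2: 25
Level 3: 5
Level 4: 1

The root is level 0 and the size-1 base case is level 4 (the tree spans levels 0 through 4, i.e. 5 levels counting the root), so the depth is the number of divisions: log_5(625) = 4

The recursion tree depth is log_5(625) = 4. At each level, the problem size is divided by 5, so it takes 4 divisions to reduce to a base case of size 1. The algorithm makes 5 recursive calls at each level.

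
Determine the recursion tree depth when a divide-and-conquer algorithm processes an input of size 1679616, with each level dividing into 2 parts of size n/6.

For divide and conquer with division factor 6:

Problem sizes at each level:
Level 0: 1679616
Level 1: 279936
Level 2: 46656
Level 3: 7776
Level 4: 1296
Level 5: 216
Level 6: 36
Level 7: 6
Level 8: 1

The root is level 0 and the size-1 base case is level 8 (the tree spans levels 0 through 8, i.e. 9 levels counting the root), so the depth is the number of divisions: log_6(1679616) = 8

The recursion tree depth is log_6(1679616) = 8. At each level, the problem size is divided by 6, so it takes 8 divisions to reduce to a base case of size 1. The algorithm makes 2 recursive calls at each level.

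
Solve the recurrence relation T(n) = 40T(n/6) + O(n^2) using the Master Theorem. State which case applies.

Master Theorem for T(n) = 40T(n/6) + O(n^2):

a = 40, b = 6, c = 2
log_b(a) = log_6(40) = 2.0588

Case 1: c = 2 < log_6(40) = 2.0588
T(n) = O(n^(log_6 40))

For T(n) = 40T(n/6) + O(n^2): log_6(40) = 2.0588. This is Case 1 of the Master Theorem (c < log_b(a), work dominated by leaves), giving O(n^(log_6 40)).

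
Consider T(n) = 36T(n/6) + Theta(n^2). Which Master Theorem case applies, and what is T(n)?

Master Theorem for T(n) = 36T(n/6) + O(n^2):

a = 36, b = 6, c = 2
log_b(a) = log_6(36) = 2.0000

Case 2: c = 2 = log_6(36) = 2.0000
T(n) = O(n^2 log n) = O(n^2 log n)

For T(n) = 36T(n/6) + O(n^2): log_6(36) = 2.0000. This is Case 2 of the Master Theorem (c = log_b(a), equal work at all levels), giving O(n^2 log n).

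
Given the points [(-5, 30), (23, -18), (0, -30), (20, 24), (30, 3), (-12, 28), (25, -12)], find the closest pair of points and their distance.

Computing all pairwise distances among 7 points:

d((-5, 30), (23, -18)) = 55.5698
d((-5, 30), (0, -30)) = 60.208
d((-5, 30), (20, 24)) = 25.7099
d((-5, 30), (30, 3)) = 44.2041
d((-5, 30), (-12, 28)) = 7.2801
d((-5, 30), (25, -12)) = 51.614
d((23, -18), (0, -30)) = 25.9422
d((23, -18), (20, 24)) = 42.107
d((23, -18), (30, 3)) = 22.1359
d((23, -18), (-12, 28)) = 57.8014
d((23, -18), (25, -12)) = 6.3246 <-- minimum
d((0, -30), (20, 24)) = 57.5847
d((0, -30), (30, 3)) = 44.5982
d((0, -30), (-12, 28)) = 59.2284
d((0, -30), (25, -12)) = 30.8058
d((20, 24), (30, 3)) = 23.2594
d((20, 24), (-12, 28)) = 32.249
d((20, 24), (25, -12)) = 36.3456
d((30, 3), (-12, 28)) = 48.8774
d((30, 3), (25, -12)) = 15.8114
d((-12, 28), (25, -12)) = 54.4885

Closest pair: (23, -18) and (25, -12) with distance 6.3246

The closest pair is (23, -18) and (25, -12) with Euclidean distance 6.3246. For 7 points, brute-force pairwise comparison is shown above. For large n, the divide-and-conquer algorithm (sort by x, recurse on halves, check the dividing strip) achieves O(n log n).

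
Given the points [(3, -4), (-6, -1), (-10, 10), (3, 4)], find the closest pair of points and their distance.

Computing all pairwise distances among 4 points:

d((3, -4), (-6, -1)) = 9.4868
d((3, -4), (-10, 10)) = 19.105
d((3, -4), (3, 4)) = 8.0 <-- minimum
d((-6, -1), (-10, 10)) = 11.7047
d((-6, -1), (3, 4)) = 10.2956
d((-10, 10), (3, 4)) = 14.3178

Closest pair: (3, -4) and (3, 4) with distance 8.0

The closest pair is (3, -4) and (3, 4) with Euclidean distance 8.0. For 4 points, brute-force pairwise comparison is shown above. For large n, the divide-and-conquer algorithm (sort by x, recurse on halves, check the dividing strip) achieves O(n log n).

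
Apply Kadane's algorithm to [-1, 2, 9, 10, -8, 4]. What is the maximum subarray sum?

Using Kadane's algorithm on [-1, 2, 9, 10, -8, 4]:

Scanning through the array:
Position 1 (value 2): max_ending_here = 2, max_so_far = 2
Position 2 (value 9): max_ending_here = 11, max_so_far = 11
Position 3 (value 10): max_ending_here = 21, max_so_far = 21
Position 4 (value -8): max_ending_here = 13, max_so_far = 21
Position 5 (value 4): max_ending_here = 17, max_so_far = 21

Maximum subarray: [2, 9, 10]
Maximum sum: 21

The maximum subarray is [2, 9, 10] with sum 21. This subarray runs from index 1 to index 3.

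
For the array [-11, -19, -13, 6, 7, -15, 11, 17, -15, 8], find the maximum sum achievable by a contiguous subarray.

Using Kadane's algorithm on [-11, -19, -13, 6, 7, -15, 11, 17, -15, 8]:

Scanning through the array:
Position 1 (value -19): max_ending_here = -19, max_so_far = -11
Position 2 (value -13): max_ending_here = -13, max_so_far = -11
Position 3 (value 6): max_ending_here = 6, max_so_far = 6
Position 4 (value 7): max_ending_here = 13, max_so_far = 13
Position 5 (value -15): max_ending_here = -2, max_so_far = 13
Position 6 (value 11): max_ending_here = 11, max_so_far = 13
Position 7 (value 17): max_ending_here = 28, max_so_far = 28
Position 8 (value -15): max_ending_here = 13, max_so_far = 28
Position 9 (value 8): max_ending_here = 21, max_so_far = 28

Maximum subarray: [11, 17]
Maximum sum: 28

The maximum subarray is [11, 17] with sum 28. This subarray runs from index 6 to index 7.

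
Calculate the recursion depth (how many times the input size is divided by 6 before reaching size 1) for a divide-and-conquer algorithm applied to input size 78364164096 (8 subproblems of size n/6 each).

For divide and conquer with division factor 6:

Problem sizes at each level:
Level 0: 78364164096
Level 1: 13060694016
Level 2: 2176782336
Level 3: 362797056
Level 4: 60466176
Level 5: 10077696
Level 6: 1679616
Level 7: 279936
Level 8: 46656
Level 9: 7776
Level 10: 1296
Level 11: 216
Level 12: 36
Level 13: 6
Level 14: 1

The root is level 0 and the size-1 base case is level 14 (the tree spans levels 0 through 14, i.e. 15 levels counting the root), so the depth is the number of divisions: log_6(78364164096) = 14

The recursion tree depth is log_6(78364164096) = 14. At each level, the problem size is divided by 6, so it takes 14 divisions to reduce to a base case of size 1. The algorithm makes 8 recursive calls at each level.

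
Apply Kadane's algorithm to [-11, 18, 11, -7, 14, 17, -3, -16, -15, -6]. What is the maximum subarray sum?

Using Kadane's algorithm on [-11, 18, 11, -7, 14, 17, -3, -16, -15, -6]:

Scanning through the array:
Position 1 (value 18): max_ending_here = 18, max_so_far = 18
Position 2 (value 11): max_ending_here = 29, max_so_far = 29
Position 3 (value -7): max_ending_here = 22, max_so_far = 29
Position 4 (value 14): max_ending_here = 36, max_so_far = 36
Position 5 (value 17): max_ending_here = 53, max_so_far = 53
Position 6 (value -3): max_ending_here = 50, max_so_far = 53
Position 7 (value -16): max_ending_here = 34, max_so_far = 53
Position 8 (value -15): max_ending_here = 19, max_so_far = 53
Position 9 (value -6): max_ending_here = 13, max_so_far = 53

Maximum subarray: [18, 11, -7, 14, 17]
Maximum sum: 53

The maximum subarray is [18, 11, -7, 14, 17] with sum 53. This subarray runs from index 1 to index 5.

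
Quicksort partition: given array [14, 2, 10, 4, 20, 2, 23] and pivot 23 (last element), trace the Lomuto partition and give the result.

Lomuto partition with pivot = 23:

Initial array: [14, 2, 10, 4, 20, 2, 23]

arr[0]=14 <= 23: swap with position 0, array becomes [14, 2, 10, 4, 20, 2, 23]
arr[1]=2 <= 23: swap with position 1, array becomes [14, 2, 10, 4, 20, 2, 23]
arr[2]=10 <= 23: swap with position 2, array becomes [14, 2, 10, 4, 20, 2, 23]
arr[3]=4 <= 23: swap with position 3, array becomes [14, 2, 10, 4, 20, 2, 23]
arr[4]=20 <= 23: swap with position 4, array becomes [14, 2, 10, 4, 20, 2, 23]
arr[5]=2 <= 23: swap with position 5, array becomes [14, 2, 10, 4, 20, 2, 23]

Place pivot at position 6: [14, 2, 10, 4, 20, 2, 23]
Pivot position: 6

After partitioning with pivot 23, the array becomes [14, 2, 10, 4, 20, 2, 23]. The pivot is placed at index 6. All elements to the left of the pivot are <= 23, and all elements to the right are > 23.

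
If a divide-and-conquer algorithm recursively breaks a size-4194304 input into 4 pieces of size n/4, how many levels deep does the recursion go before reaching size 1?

For divide and conquer with division factor 4:

Problem sizes at each level:
Level 0: 4194304
Level 1: 1048576
Level 2: 262144
Level 3: 65536
Level 4: 16384
Level 5: 4096
Level 6: 1024
Level 7: 256
Level 8: 64
Level 9: 16
Level 10: 4
Level 11: 1

The root is level 0 and the size-1 base case is level 11 (the tree spans levels 0 through 11, i.e. 12 levels counting the root), so the depth is the number of divisions: log_4(4194304) = 11

The recursion tree depth is log_4(4194304) = 11. At each level, the problem size is divided by 4, so it takes 11 divisions to reduce to a base case of size 1. The algorithm makes 4 recursive calls at each level.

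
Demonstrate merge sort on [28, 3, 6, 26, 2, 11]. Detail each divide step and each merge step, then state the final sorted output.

Merge sort trace:

Split: [28, 3, 6, 26, 2, 11] -> [28, 3, 6] and [26, 2, 11]
  Split: [28, 3, 6] -> [28] and [3, 6]
    Split: [3, 6] -> [3] and [6]
    Merge: [3] + [6] -> [3, 6]
  Merge: [28] + [3, 6] -> [3, 6, 28]
  Split: [26, 2, 11] -> [26] and [2, 11]
    Split: [2, 11] -> [2] and [11]
    Merge: [2] + [11] -> [2, 11]
  Merge: [26] + [2, 11] -> [2, 11, 26]
Merge: [3, 6, 28] + [2, 11, 26] -> [2, 3, 6, 11, 26, 28]

Final sorted array: [2, 3, 6, 11, 26, 28]

The merge sort proceeds by recursively splitting the array and merging sorted halves.
After all merges, the sorted array is [2, 3, 6, 11, 26, 28].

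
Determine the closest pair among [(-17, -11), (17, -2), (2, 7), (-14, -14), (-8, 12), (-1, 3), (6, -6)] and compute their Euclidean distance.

Computing all pairwise distances among 7 points:

d((-17, -11), (17, -2)) = 35.171
d((-17, -11), (2, 7)) = 26.1725
d((-17, -11), (-14, -14)) = 4.2426 <-- minimum
d((-17, -11), (-8, 12)) = 24.6982
d((-17, -11), (-1, 3)) = 21.2603
d((-17, -11), (6, -6)) = 23.5372
d((17, -2), (2, 7)) = 17.4929
d((17, -2), (-14, -14)) = 33.2415
d((17, -2), (-8, 12)) = 28.6531
d((17, -2), (-1, 3)) = 18.6815
d((17, -2), (6, -6)) = 11.7047
d((2, 7), (-14, -14)) = 26.4008
d((2, 7), (-8, 12)) = 11.1803
d((2, 7), (-1, 3)) = 5.0
d((2, 7), (6, -6)) = 13.6015
d((-14, -14), (-8, 12)) = 26.6833
d((-14, -14), (-1, 3)) = 21.4009
d((-14, -14), (6, -6)) = 21.5407
d((-8, 12), (-1, 3)) = 11.4018
d((-8, 12), (6, -6)) = 22.8035
d((-1, 3), (6, -6)) = 11.4018

Closest pair: (-17, -11) and (-14, -14) with distance 4.2426

The closest pair is (-17, -11) and (-14, -14) with Euclidean distance 4.2426. For 7 points, brute-force pairwise comparison is shown above. For large n, the divide-and-conquer algorithm (sort by x, recurse on halves, check the dividing strip) achieves O(n log n).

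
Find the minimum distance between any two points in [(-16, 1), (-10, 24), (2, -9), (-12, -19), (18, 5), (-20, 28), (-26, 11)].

Computing all pairwise distances among 7 points:

d((-16, 1), (-10, 24)) = 23.7697
d((-16, 1), (2, -9)) = 20.5913
d((-16, 1), (-12, -19)) = 20.3961
d((-16, 1), (18, 5)) = 34.2345
d((-16, 1), (-20, 28)) = 27.2947
d((-16, 1), (-26, 11)) = 14.1421
d((-10, 24), (2, -9)) = 35.1141
d((-10, 24), (-12, -19)) = 43.0465
d((-10, 24), (18, 5)) = 33.8378
d((-10, 24), (-20, 28)) = 10.7703 <-- minimum
d((-10, 24), (-26, 11)) = 20.6155
d((2, -9), (-12, -19)) = 17.2047
d((2, -9), (18, 5)) = 21.2603
d((2, -9), (-20, 28)) = 43.0465
d((2, -9), (-26, 11)) = 34.4093
d((-12, -19), (18, 5)) = 38.4187
d((-12, -19), (-20, 28)) = 47.676
d((-12, -19), (-26, 11)) = 33.1059
d((18, 5), (-20, 28)) = 44.4185
d((18, 5), (-26, 11)) = 44.4072
d((-20, 28), (-26, 11)) = 18.0278

Closest pair: (-10, 24) and (-20, 28) with distance 10.7703

The closest pair is (-10, 24) and (-20, 28) with Euclidean distance 10.7703. For 7 points, brute-force pairwise comparison is shown above. For large n, the divide-and-conquer algorithm (sort by x, recurse on halves, check the dividing strip) achieves O(n log n).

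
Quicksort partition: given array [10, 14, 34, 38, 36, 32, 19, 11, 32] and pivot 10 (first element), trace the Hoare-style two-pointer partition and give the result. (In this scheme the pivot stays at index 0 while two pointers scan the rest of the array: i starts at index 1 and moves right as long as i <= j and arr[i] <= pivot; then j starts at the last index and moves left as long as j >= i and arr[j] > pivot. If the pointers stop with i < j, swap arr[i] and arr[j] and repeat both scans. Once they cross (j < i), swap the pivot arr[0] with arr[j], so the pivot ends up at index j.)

Hoare-style two-pointer partition with pivot = 10:

Initial array: [10, 14, 34, 38, 36, 32, 19, 11, 32]

Pointers start at i = 1, j = 8.
i ends at 1, j ends at 0: the pointers have crossed (j < i), so scanning stops.

j = 0, so swapping arr[0] with arr[j] leaves the pivot at position 0: [10, 14, 34, 38, 36, 32, 19, 11, 32]
Pivot position: 0

After partitioning with pivot 10, the array becomes [10, 14, 34, 38, 36, 32, 19, 11, 32]. The pivot is placed at index 0. All elements to the left of the pivot are <= 10, and all elements to the right are > 10.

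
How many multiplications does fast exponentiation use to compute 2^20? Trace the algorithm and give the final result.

Computing 2^20 by squaring (build up from 2^1; each line after the first costs one multiplication):

2^1 = 2
2^2 = (2^1)^2 = 2^2 = 4
2^4 = (2^2)^2 = 4^2 = 16
2^5 = 2 * 2^4 = 2 * 16 = 32
2^10 = (2^5)^2 = 32^2 = 1024
2^20 = (2^10)^2 = 1024^2 = 1048576

Result: 1048576
Multiplications needed: 5 (5 lines after 2^1)

2^20 = 1048576. Using exponentiation by squaring, this requires 5 multiplications. The key idea: if the exponent is even, square the half-power; if odd, multiply by the base once.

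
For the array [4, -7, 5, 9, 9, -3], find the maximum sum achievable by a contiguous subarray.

Using Kadane's algorithm on [4, -7, 5, 9, 9, -3]:

Scanning through the array:
Position 1 (value -7): max_ending_here = -3, max_so_far = 4
Position 2 (value 5): max_ending_here = 5, max_so_far = 5
Position 3 (value 9): max_ending_here = 14, max_so_far = 14
Position 4 (value 9): max_ending_here = 23, max_so_far = 23
Position 5 (value -3): max_ending_here = 20, max_so_far = 23

Maximum subarray: [5, 9, 9]
Maximum sum: 23

The maximum subarray is [5, 9, 9] with sum 23. This subarray runs from index 2 to index 4.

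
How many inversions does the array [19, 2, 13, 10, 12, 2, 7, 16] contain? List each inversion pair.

Finding inversions in [19, 2, 13, 10, 12, 2, 7, 16]:

(0, 1): arr[0]=19 > arr[1]=2
(0, 2): arr[0]=19 > arr[2]=13
(0, 3): arr[0]=19 > arr[3]=10
(0, 4): arr[0]=19 > arr[4]=12
(0, 5): arr[0]=19 > arr[5]=2
(0, 6): arr[0]=19 > arr[6]=7
(0, 7): arr[0]=19 > arr[7]=16
(2, 3): arr[2]=13 > arr[3]=10
(2, 4): arr[2]=13 > arr[4]=12
(2, 5): arr[2]=13 > arr[5]=2
(2, 6): arr[2]=13 > arr[6]=7
(3, 5): arr[3]=10 > arr[5]=2
(3, 6): arr[3]=10 > arr[6]=7
(4, 5): arr[4]=12 > arr[5]=2
(4, 6): arr[4]=12 > arr[6]=7

Total inversions: 15

The array has 15 inversion(s): (0,1), (0,2), (0,3), (0,4), (0,5), (0,6), (0,7), (2,3), (2,4), (2,5), (2,6), (3,5), (3,6), (4,5), (4,6). Each pair (i,j) satisfies i < j and arr[i] > arr[j].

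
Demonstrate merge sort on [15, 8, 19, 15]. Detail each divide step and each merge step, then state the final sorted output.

Merge sort trace:

Split: [15, 8, 19, 15] -> [15, 8] and [19, 15]
  Split: [15, 8] -> [15] and [8]
  Merge: [15] + [8] -> [8, 15]
  Split: [19, 15] -> [19] and [15]
  Merge: [19] + [15] -> [15, 19]
Merge: [8, 15] + [15, 19] -> [8, 15, 15, 19]

Final sorted array: [8, 15, 15, 19]

The merge sort proceeds by recursively splitting the array and merging sorted halves.
After all merges, the sorted array is [8, 15, 15, 19].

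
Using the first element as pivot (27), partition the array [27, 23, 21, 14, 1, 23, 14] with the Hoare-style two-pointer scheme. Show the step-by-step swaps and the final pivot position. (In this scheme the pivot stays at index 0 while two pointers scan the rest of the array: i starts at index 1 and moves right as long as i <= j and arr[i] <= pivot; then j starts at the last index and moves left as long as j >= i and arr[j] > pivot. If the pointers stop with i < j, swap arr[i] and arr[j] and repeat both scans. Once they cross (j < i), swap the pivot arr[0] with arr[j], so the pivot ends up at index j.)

Hoare-style two-pointer partition with pivot = 27:

Initial array: [27, 23, 21, 14, 1, 23, 14]

Pointers start at i = 1, j = 6.
i ends at 7, j ends at 6: the pointers have crossed (j < i), so scanning stops.

Swap pivot arr[0] with arr[6] to place pivot at position 6: [14, 23, 21, 14, 1, 23, 27]
Pivot position: 6

After partitioning with pivot 27, the array becomes [14, 23, 21, 14, 1, 23, 27]. The pivot is placed at index 6. All elements to the left of the pivot are <= 27, and all elements to the right are > 27.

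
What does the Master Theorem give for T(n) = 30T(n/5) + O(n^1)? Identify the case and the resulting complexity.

Master Theorem for T(n) = 30T(n/5) + O(n^1):

a = 30, b = 5, c = 1
log_b(a) = log_5(30) = 2.1133

Case 1: c = 1 < log_5(30) = 2.1133
T(n) = O(n^(log_5 30))

For T(n) = 30T(n/5) + O(n^1): log_5(30) = 2.1133. This is Case 1 of the Master Theorem (c < log_b(a), work dominated by leaves), giving O(n^(log_5 30)).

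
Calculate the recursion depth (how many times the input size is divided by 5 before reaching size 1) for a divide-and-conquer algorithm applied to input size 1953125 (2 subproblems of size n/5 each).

For divide and conquer with division factor 5:

Problem sizes at each level:
Level 0: 1953125
Level 1: 390625
Level 2: 78125
Level 3: 15625
Level 4: 3125
Level 5: 625
Level 6: 125
Level 7: 25
Level 8: 5
Level 9: 1

The root is level 0 and the size-1 base case is level 9 (the tree spans levels 0 through 9, i.e. 10 levels counting the root), so the depth is the number of divisions: log_5(1953125) = 9

The recursion tree depth is log_5(1953125) = 9. At each level, the problem size is divided by 5, so it takes 9 divisions to reduce to a base case of size 1. The algorithm makes 2 recursive calls at each level.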